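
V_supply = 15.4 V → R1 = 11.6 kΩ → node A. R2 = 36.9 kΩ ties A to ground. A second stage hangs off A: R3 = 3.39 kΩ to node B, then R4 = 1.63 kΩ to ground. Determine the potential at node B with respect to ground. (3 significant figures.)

V_B ≈ 1.38 V

Node A sees R2 in parallel with the series input of stage 2, R3 + R4 = 5.020 kΩ.
R2 ‖ (R3+R4) = 4.419 kΩ.
First divider: V_A = V_supply · 4.419/(11.6 + 4.419) = 4.248 V.
V_B = V_A × 0.3247 = 1.379 V.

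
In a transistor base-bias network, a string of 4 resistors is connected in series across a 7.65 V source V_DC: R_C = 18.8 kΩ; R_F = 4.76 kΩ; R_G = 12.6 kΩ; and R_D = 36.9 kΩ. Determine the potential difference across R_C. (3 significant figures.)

ΣR = 18.8 + 4.76 + 12.6 + 36.9 = 73.06 kΩ.
By the voltage-divider rule, V = 7.65 × 18.80/73.06 = 1.969 V.

V ≈ 1.97 V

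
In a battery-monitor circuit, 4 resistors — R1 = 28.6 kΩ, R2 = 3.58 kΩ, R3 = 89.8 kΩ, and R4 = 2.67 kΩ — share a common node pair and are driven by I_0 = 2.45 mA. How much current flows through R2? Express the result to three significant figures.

Conductances: ΣG = 1/28.6 + 1/3.58 + 1/89.8 + 1/2.67 = 0.7000 (1/kΩ).
Current divider: I(R2) = I_0 · G_k/ΣG = 2.45 × (0.2793/0.7000) = 2.45 × 0.3991 = 0.9777 mA.

I ≈ 0.978 mA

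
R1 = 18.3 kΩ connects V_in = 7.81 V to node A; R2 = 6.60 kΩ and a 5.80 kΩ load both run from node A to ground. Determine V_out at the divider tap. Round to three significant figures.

V_out ≈ 1.13 V

R2 ‖ R_L = (6.60 × 5.80)/(6.60 + 5.80) = 3.087 kΩ.
Now apply the divider: V_out = 7.81 × 0.1443 = 1.127 V.
(Unloaded it would be 2.07 V; the load pulls it down.)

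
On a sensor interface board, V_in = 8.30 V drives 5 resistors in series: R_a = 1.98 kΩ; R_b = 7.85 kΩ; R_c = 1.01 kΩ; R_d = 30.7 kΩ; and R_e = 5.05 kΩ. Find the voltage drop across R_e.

V ≈ 0.900 V

Total series resistance ΣR = 1.98 + 7.85 + 1.01 + 30.7 + 5.05 = 46.59 kΩ.
Voltage divider: V = V_in · (5.050 / 46.59) = 8.30 × 0.1084 = 0.8997 V.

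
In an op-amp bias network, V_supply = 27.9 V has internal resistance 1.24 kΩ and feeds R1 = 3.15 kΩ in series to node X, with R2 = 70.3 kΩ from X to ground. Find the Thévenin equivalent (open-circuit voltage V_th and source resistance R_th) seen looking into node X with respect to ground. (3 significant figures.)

V_th ≈ 26.3 V, R_th ≈ 4.13 kΩ

R1' = 1.24 + 3.15 = 4.390 kΩ (source resistance + R1).
V_th is the unloaded tap voltage: V_supply · R2/(R1'+R2) = 27.9 × 0.9412 = 26.26 V.
Zeroing V_supply shorts the top of R1' to ground, so R_th = R1' ‖ R2 = 4.132 kΩ.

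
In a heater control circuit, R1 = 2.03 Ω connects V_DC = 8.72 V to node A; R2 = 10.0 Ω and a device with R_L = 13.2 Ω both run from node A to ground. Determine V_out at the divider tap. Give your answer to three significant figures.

First combine the lower leg with the load: R2 ‖ R_L = 5.690 Ω.
Voltage divider with the loaded lower leg: V_out = 8.72 × 5.690/(2.03 + 5.690) = 8.72 × 0.7370 = 6.427 V.
(Unloaded it would be 7.25 V; the load pulls it down.)

V_out ≈ 6.43 V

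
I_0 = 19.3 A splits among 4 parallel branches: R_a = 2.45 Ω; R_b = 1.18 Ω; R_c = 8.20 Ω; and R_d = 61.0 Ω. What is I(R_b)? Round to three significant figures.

Conductances: ΣG = 1/2.45 + 1/1.18 + 1/8.20 + 1/61.0 = 1.394 (1/Ω).
By the current-divider rule, I = I_0 · G_k/ΣG = 19.3 × 0.6079 = 11.73 A.

I ≈ 11.7 A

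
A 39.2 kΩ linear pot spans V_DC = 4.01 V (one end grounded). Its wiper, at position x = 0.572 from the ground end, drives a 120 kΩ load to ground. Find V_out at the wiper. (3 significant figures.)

V_out ≈ 2.12 V

The pot divides into 16.78 kΩ above the wiper and 22.42 kΩ below.
R_L loads the lower segment: effective lower R = 18.89 kΩ.
Loaded-divider output: V_out = 4.01 × 0.5296 = 2.124 V.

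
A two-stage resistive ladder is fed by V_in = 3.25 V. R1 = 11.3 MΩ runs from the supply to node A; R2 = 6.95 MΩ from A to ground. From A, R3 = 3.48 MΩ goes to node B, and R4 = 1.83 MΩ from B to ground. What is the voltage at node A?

V_A ≈ 0.684 V

Looking into the second stage from A: R3 + R4 = 5.310 MΩ appears in parallel with R2.
R2 ‖ (R3+R4) = 3.010 MΩ.
So V_A = 3.25 × 0.2104 = 0.6836 V.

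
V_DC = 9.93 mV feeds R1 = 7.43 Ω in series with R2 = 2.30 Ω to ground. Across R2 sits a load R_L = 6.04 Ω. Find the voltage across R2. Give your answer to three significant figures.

First combine the lower leg with the load: R2 ‖ R_L = 1.666 Ω.
Now apply the divider: V_out = 9.93 × 0.1831 = 1.818 mV.
(Unloaded it would be 2.35 mV; the load pulls it down.)

V_out ≈ 1.82 mV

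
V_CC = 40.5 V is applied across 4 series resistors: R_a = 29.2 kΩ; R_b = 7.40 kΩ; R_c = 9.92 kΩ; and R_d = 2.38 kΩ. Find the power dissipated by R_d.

P ≈ 1.63 mW

Series current I = V_CC/ΣR = 40.5/48.90 = 0.8282 mA.
V(R_d) = I·R = 1.971 V; P = V·I = 1.971 × 0.8282 = 1.633 mW.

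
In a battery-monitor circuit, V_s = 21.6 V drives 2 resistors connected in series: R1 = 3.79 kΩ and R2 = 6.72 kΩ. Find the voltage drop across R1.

Series total: ΣR = 3.79 + 6.72 = 10.51 kΩ.
Voltage divider: V = V_s · (3.790 / 10.51) = 21.6 × 0.3606 = 7.789 V.

V ≈ 7.79 V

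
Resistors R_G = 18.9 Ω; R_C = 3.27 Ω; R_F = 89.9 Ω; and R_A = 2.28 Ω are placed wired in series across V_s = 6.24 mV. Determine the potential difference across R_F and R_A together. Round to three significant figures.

V ≈ 5.03 mV

Series total: ΣR = 18.9 + 3.27 + 89.9 + 2.28 = 114.4 Ω.
R_{R_F..R_A} = 89.9 + 2.28 = 92.18 Ω.
V = V_s · R/ΣR = 6.24 × 0.8061 = 5.030 mV.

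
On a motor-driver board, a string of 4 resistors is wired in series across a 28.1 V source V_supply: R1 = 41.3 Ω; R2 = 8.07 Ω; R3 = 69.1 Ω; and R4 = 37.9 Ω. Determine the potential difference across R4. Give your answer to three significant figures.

Series total: ΣR = 41.3 + 8.07 + 69.1 + 37.9 = 156.4 Ω.
By the voltage-divider rule, V = 28.1 × 37.90/156.4 = 6.811 V.

V ≈ 6.81 V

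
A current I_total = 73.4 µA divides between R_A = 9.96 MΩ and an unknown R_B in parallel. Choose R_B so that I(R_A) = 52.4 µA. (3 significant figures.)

R_B ≈ 24.9 MΩ

Two-branch current divider: I_A = I_total · R_B/(R_A + R_B).
With f = 0.7139, R_B = R_A · f/(1−f) = 9.96 × 2.495 = 24.85 MΩ.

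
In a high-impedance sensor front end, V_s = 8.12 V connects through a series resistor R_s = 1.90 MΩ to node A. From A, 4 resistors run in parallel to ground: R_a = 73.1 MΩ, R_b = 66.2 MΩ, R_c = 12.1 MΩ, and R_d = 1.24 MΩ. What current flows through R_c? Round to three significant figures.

I ≈ 0.245 µA

Parallel bank: R_p = 1/(1/73.1 + 1/66.2 + 1/12.1 + 1/1.24) = 1.089 MΩ.
Node voltage V_A = V_s · R_p/(R_s + R_p) = 8.12 × 0.3644 = 2.959 V.
Branch current I = V_A/R_c = 2.959/12.1 = 0.2446 µA.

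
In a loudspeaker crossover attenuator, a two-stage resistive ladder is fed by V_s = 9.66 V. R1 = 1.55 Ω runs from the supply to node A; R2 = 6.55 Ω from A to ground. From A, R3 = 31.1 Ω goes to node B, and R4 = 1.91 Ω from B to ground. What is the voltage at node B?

V_B ≈ 0.435 V

The second stage (R3 + R4 = 33.01 Ω) loads node A in parallel with R2.
Effective lower resistance at A: R2 ‖ 33.01 = 5.466 Ω.
So V_A = 9.66 × 0.7791 = 7.526 V.
Then the unloaded second divider: V_B = V_A × R4/(R3+R4) = 7.526 × 0.05786 = 0.4354 V.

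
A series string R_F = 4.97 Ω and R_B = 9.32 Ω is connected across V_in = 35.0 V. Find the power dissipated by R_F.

P ≈ 29.8 W

Series current I = V_in/ΣR = 35.0/14.29 = 2.449 A.
P(R_F) = I²·R_F = (2.449)² × 4.97 = 29.81 W.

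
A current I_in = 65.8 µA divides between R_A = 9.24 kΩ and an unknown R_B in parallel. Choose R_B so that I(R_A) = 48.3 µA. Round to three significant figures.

The fraction through R_A equals R_B/(R_A+R_B).
With f = 0.7340, R_B = R_A · f/(1−f) = 9.24 × 2.760 = 25.50 kΩ.

R_B ≈ 25.5 kΩ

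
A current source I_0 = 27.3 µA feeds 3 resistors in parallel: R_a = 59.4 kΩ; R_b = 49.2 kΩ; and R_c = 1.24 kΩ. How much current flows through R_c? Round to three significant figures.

ΣG = 1/59.4 + 1/49.2 + 1/1.24 = 0.8436.
Current divider: I(R_c) = I_0 · G_k/ΣG = 27.3 × (0.8065/0.8436) = 27.3 × 0.9560 = 26.10 µA.

I ≈ 26.1 µA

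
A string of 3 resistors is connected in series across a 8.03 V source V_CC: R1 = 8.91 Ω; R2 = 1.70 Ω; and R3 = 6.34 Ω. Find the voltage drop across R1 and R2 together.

Total series resistance ΣR = 8.91 + 1.70 + 6.34 = 16.95 Ω.
R_{R1..R2} = 8.91 + 1.70 = 10.61 Ω.
V = V_CC · R/ΣR = 8.03 × 0.6260 = 5.026 V.

V ≈ 5.03 V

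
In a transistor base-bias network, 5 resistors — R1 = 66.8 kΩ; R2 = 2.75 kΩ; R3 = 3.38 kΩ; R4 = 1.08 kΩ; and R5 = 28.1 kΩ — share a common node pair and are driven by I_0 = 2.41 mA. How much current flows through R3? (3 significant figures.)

I ≈ 0.436 mA

Total conductance ΣG = 1/66.8 + 1/2.75 + 1/3.38 + 1/1.08 + 1/28.1 = 1.636 (units of 1/kΩ).
Current divider: I(R3) = I_0 · G_k/ΣG = 2.41 × (0.2959/1.636) = 2.41 × 0.1808 = 0.4358 mA.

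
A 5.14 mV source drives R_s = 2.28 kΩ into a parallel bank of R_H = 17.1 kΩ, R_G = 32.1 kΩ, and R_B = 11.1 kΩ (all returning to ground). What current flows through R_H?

I ≈ 0.213 µA

Equivalent of the parallel group: R_p = 5.564 kΩ.
V_A by voltage divider: V_A = 5.14 × 5.564/(2.28 + 5.564) = 3.646 mV.
Branch current I = V_A/R_H = 3.646/17.1 = 0.2132 µA.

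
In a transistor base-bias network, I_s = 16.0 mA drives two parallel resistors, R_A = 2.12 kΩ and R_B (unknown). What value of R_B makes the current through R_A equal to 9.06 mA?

R_B ≈ 2.77 kΩ

In a two-way split, I_A/I_s = R_B/(R_A + R_B).
With f = 0.5663, R_B = R_A · f/(1−f) = 2.12 × 1.305 = 2.768 kΩ.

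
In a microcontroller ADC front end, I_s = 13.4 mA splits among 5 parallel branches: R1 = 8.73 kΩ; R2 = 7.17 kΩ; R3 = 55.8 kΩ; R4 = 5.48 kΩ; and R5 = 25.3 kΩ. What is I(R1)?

ΣG = 1/8.73 + 1/7.17 + 1/55.8 + 1/5.48 + 1/25.3 = 0.4939.
Current divider: I(R1) = I_s · G_k/ΣG = 13.4 × (0.1145/0.4939) = 13.4 × 0.2319 = 3.107 mA.

I ≈ 3.11 mA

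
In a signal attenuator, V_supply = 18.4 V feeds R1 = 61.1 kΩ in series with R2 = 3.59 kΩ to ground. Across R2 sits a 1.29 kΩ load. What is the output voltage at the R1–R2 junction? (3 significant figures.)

V_out ≈ 0.281 V

First combine the lower leg with the load: R2 ‖ R_L = 0.9490 kΩ.
Then V_out = V_supply · R2'/(R1 + R2') = 18.4 × 0.9490/62.05 = 0.2814 V.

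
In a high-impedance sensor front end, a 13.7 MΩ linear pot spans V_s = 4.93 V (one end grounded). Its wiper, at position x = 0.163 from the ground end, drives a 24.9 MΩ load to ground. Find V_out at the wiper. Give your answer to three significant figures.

V_out ≈ 0.747 V

The pot divides into 11.47 MΩ above the wiper and 2.233 MΩ below.
(x·R_p) ‖ R_L = 2.049 MΩ.
V_out = 4.93 × 2.049/(11.47 + 2.049) = 0.7475 V.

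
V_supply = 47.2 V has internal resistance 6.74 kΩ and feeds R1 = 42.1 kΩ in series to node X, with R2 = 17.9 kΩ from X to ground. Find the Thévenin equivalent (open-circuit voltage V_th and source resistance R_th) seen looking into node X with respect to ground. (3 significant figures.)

R1' = 6.74 + 42.1 = 48.84 kΩ (source resistance + R1).
With X open, the divider is unloaded: V_th = 47.2 × 17.9/66.74 = 12.66 V.
Looking into X with the source shorted: R_th = R1'·R2/(R1'+R2) = 48.84 × 17.9/66.74 = 13.10 kΩ.

V_th ≈ 12.7 V, R_th ≈ 13.1 kΩ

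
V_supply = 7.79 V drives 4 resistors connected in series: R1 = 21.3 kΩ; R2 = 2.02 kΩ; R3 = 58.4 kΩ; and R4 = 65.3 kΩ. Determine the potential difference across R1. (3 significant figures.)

V ≈ 1.13 V

Total series resistance ΣR = 21.3 + 2.02 + 58.4 + 65.3 = 147.0 kΩ.
Voltage divider: V = V_supply · (21.30 / 147.0) = 7.79 × 0.1449 = 1.129 V.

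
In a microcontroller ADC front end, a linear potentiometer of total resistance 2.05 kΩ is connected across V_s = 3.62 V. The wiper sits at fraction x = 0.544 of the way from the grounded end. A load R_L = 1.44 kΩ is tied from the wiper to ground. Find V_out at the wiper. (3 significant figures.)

V_out ≈ 1.46 V

Split the track: R_lower = x·R_p = 1.115 kΩ, R_upper = (1−x)·R_p = 0.9348 kΩ.
R_L loads the lower segment: effective lower R = 0.6285 kΩ.
Loaded-divider output: V_out = 3.62 × 0.4020 = 1.455 V.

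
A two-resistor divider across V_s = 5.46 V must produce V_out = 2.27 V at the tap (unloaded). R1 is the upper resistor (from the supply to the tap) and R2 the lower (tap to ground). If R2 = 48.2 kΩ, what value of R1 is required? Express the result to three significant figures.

The divider ratio is R2/(R1+R2) = 2.27/5.46 = 0.4158.
So R1 = R2 · (V_s/V_out − 1) = 48.2 × (5.46/2.27 − 1) = 48.2 × 1.405 = 67.73 kΩ.

R1 ≈ 67.7 kΩ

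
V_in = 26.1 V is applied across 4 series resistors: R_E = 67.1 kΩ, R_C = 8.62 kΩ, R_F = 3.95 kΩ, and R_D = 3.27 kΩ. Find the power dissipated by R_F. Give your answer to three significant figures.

Series current I = V_in/ΣR = 26.1/82.94 = 0.3147 mA.
P(R_F) = I²·R_F = (0.3147)² × 3.95 = 0.3912 mW.

P ≈ 0.391 mW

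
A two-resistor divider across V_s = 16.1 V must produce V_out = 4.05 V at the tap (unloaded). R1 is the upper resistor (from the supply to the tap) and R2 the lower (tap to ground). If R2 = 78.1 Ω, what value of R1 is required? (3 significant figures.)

R1 ≈ 232 Ω

The divider ratio is R2/(R1+R2) = 4.05/16.1 = 0.2516.
Rearranging, R1 = R2·(1−k)/k = 78.1 × 2.975 = 232.4 Ω.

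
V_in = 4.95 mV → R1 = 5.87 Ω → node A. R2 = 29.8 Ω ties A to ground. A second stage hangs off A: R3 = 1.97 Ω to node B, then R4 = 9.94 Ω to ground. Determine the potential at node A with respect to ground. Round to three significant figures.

Node A sees R2 in parallel with the series input of stage 2, R3 + R4 = 11.91 Ω.
Effective lower resistance at A: R2 ‖ 11.91 = 8.509 Ω.
So V_A = 4.95 × 0.5918 = 2.929 mV.

V_A ≈ 2.93 mV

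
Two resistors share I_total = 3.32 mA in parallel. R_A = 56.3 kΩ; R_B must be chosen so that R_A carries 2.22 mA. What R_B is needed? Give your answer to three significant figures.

In a two-way split, I_A/I_total = R_B/(R_A + R_B).
2.22/3.32 = R_B/(R_A + R_B) → R_B = R_A · (0.6687)/(1 − 0.6687) = 56.3 × 2.018 = 113.6 kΩ.

R_B ≈ 114 kΩ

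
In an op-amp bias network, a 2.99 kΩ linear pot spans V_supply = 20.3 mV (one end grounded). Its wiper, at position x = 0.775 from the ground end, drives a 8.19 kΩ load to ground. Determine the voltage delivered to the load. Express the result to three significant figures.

V_out ≈ 14.8 mV

Split the track: R_lower = x·R_p = 2.317 kΩ, R_upper = (1−x)·R_p = 0.6727 kΩ.
R_L loads the lower segment: effective lower R = 1.806 kΩ.
V_out = 20.3 × 1.806/(0.6727 + 1.806) = 14.79 mV.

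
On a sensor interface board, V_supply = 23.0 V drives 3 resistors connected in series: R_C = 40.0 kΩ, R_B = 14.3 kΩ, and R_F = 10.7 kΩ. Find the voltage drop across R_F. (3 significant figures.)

V ≈ 3.79 V

Series total: ΣR = 40.0 + 14.3 + 10.7 = 65.00 kΩ.
Voltage divider: V = V_supply · (10.70 / 65.00) = 23.0 × 0.1646 = 3.786 V.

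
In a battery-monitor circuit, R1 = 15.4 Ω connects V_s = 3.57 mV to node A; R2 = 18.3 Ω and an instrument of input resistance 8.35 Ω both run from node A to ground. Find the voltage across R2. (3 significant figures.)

V_out ≈ 0.969 mV

First combine the lower leg with the load: R2 ‖ R_L = 5.734 Ω.
Now apply the divider: V_out = 3.57 × 0.2713 = 0.9686 mV.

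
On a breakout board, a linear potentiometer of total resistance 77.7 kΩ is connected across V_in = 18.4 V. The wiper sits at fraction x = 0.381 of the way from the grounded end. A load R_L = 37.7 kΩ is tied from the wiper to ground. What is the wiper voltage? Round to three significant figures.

The pot divides into 48.10 kΩ above the wiper and 29.60 kΩ below.
R_L loads the lower segment: effective lower R = 16.58 kΩ.
Loaded-divider output: V_out = 18.4 × 0.2564 = 4.717 V.
(Unloaded: V_out = x·V_in = 7.01 V.)

V_out ≈ 4.72 V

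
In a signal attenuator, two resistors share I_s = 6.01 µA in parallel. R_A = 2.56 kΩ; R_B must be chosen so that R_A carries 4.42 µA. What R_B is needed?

R_B ≈ 7.12 kΩ

Two-branch current divider: I_A = I_s · R_B/(R_A + R_B).
4.42/6.01 = R_B/(R_A + R_B) → R_B = R_A · (0.7354)/(1 − 0.7354) = 2.56 × 2.780 = 7.116 kΩ.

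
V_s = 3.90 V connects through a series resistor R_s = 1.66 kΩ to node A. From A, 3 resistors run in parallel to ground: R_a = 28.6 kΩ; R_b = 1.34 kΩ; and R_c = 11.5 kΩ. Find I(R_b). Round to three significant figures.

Parallel bank: R_p = 1/(1/28.6 + 1/1.34 + 1/11.5) = 1.152 kΩ.
V_A = 3.90 × 1.152/2.812 = 1.598 V.
Branch current I = V_A/R_b = 1.598/1.34 = 1.192 mA.

I ≈ 1.19 mA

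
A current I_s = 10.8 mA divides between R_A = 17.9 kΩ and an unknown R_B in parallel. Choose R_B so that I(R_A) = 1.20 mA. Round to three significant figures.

R_B ≈ 2.24 kΩ

The fraction through R_A equals R_B/(R_A+R_B).
1.20/10.8 = R_B/(R_A + R_B) → R_B = R_A · (0.1111)/(1 − 0.1111) = 17.9 × 0.1250 = 2.237 kΩ.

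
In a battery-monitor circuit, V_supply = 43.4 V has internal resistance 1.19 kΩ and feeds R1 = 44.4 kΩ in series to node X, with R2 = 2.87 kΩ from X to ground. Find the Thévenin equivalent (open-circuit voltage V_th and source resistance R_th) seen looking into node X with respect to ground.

V_th ≈ 2.57 V, R_th ≈ 2.70 kΩ

R1' = 1.19 + 44.4 = 45.59 kΩ (source resistance + R1).
V_th is the unloaded tap voltage: V_supply · R2/(R1'+R2) = 43.4 × 0.05922 = 2.570 V.
Zeroing V_supply shorts the top of R1' to ground, so R_th = R1' ‖ R2 = 2.700 kΩ.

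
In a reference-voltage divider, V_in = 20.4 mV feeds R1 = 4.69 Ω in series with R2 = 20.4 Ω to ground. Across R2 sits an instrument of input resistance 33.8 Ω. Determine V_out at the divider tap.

V_out ≈ 14.9 mV

First combine the lower leg with the load: R2 ‖ R_L = 12.72 Ω.
Voltage divider with the loaded lower leg: V_out = 20.4 × 12.72/(4.69 + 12.72) = 20.4 × 0.7306 = 14.91 mV.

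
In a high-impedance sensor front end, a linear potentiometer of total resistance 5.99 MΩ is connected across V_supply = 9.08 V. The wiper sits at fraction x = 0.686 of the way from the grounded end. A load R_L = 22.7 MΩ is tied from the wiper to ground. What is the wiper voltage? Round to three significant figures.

The pot divides into 1.881 MΩ above the wiper and 4.109 MΩ below.
(x·R_p) ‖ R_L = 3.479 MΩ.
Then V_out = V_supply · 3.479/(1.881 + 3.479) = 5.894 V.

V_out ≈ 5.89 V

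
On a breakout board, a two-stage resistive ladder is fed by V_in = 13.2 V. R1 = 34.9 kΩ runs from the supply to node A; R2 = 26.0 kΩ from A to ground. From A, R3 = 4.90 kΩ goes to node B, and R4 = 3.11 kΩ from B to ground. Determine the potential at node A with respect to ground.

V_A ≈ 1.97 V

The second stage (R3 + R4 = 8.010 kΩ) loads node A in parallel with R2.
Effective lower resistance at A: R2 ‖ 8.010 = 6.123 kΩ.
So V_A = 13.2 × 0.1493 = 1.970 V.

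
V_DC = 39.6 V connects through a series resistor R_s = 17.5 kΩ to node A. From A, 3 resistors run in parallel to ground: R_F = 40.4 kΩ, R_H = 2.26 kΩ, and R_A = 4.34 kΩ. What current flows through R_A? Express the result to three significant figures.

I ≈ 0.691 mA

Combine the parallel branches: R_p = (1/40.4 + 1/2.26 + 1/4.34)⁻¹ = 1.433 kΩ.
V_A = 39.6 × 1.433/18.93 = 2.998 V.
Branch current I = V_A/R_A = 2.998/4.34 = 0.6908 mA.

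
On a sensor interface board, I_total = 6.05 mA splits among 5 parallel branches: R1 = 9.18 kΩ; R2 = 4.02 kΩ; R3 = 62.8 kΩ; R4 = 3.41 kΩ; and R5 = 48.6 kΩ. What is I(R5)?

I ≈ 0.181 mA

ΣG = 1/9.18 + 1/4.02 + 1/62.8 + 1/3.41 + 1/48.6 = 0.6874.
Current divider: I(R5) = I_total · G_k/ΣG = 6.05 × (0.02058/0.6874) = 6.05 × 0.02993 = 0.1811 mA.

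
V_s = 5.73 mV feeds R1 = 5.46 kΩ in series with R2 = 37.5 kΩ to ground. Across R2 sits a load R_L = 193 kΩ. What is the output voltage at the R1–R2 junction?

R2 ‖ R_L = (37.5 × 193)/(37.5 + 193) = 31.40 kΩ.
Then V_out = V_s · R2'/(R1 + R2') = 5.73 × 31.40/36.86 = 4.881 mV.

V_out ≈ 4.88 mV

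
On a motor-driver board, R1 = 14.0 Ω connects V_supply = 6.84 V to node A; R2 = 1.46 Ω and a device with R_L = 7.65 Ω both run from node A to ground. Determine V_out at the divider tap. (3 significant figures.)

The load sits in parallel with R2, giving an effective lower resistance R2' = R2·R_L/(R2+R_L) = 1.226 Ω.
Then V_out = V_supply · R2'/(R1 + R2') = 6.84 × 1.226/15.23 = 0.5508 V.

V_out ≈ 0.551 V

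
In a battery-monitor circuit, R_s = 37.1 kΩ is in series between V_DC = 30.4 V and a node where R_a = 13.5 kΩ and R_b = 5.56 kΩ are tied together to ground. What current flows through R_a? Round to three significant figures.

Equivalent of the parallel group: R_p = 3.938 kΩ.
Node voltage V_A = V_DC · R_p/(R_s + R_p) = 30.4 × 0.09596 = 2.917 V.
I(R_a) = V_A / R_a = 2.917/13.5 = 0.2161 mA.

I ≈ 0.216 mA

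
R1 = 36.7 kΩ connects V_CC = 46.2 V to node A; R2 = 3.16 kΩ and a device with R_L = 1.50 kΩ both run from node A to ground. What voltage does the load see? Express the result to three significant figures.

V_out ≈ 1.25 V

The load sits in parallel with R2, giving an effective lower resistance R2' = R2·R_L/(R2+R_L) = 1.017 kΩ.
Then V_out = V_CC · R2'/(R1 + R2') = 46.2 × 1.017/37.72 = 1.246 V.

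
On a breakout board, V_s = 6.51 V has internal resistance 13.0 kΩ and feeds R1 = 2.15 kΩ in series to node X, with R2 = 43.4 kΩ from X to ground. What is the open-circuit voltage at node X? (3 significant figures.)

R1' = 13.0 + 2.15 = 15.15 kΩ (source resistance + R1).
V_th is the unloaded tap voltage: V_s · R2/(R1'+R2) = 6.51 × 0.7412 = 4.826 V.

V_th ≈ 4.83 V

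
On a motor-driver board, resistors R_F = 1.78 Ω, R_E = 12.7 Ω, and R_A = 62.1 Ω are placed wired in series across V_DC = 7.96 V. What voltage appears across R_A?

ΣR = 1.78 + 12.7 + 62.1 = 76.58 Ω.
V = V_DC · R/ΣR = 7.96 × 0.8109 = 6.455 V.

V ≈ 6.45 V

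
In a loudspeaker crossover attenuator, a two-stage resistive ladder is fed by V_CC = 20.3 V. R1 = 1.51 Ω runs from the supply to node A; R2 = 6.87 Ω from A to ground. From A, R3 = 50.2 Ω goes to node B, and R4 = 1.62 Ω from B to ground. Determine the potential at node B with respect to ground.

Node A sees R2 in parallel with the series input of stage 2, R3 + R4 = 51.82 Ω.
R2 ‖ (R3+R4) = 6.066 Ω.
So V_A = 20.3 × 0.8007 = 16.25 V.
Then the unloaded second divider: V_B = V_A × R4/(R3+R4) = 16.25 × 0.03126 = 0.5081 V.

V_B ≈ 0.508 V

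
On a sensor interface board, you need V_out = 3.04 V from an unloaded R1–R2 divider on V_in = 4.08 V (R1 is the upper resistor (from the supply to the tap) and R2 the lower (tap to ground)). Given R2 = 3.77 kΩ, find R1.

Required fraction k = V_out/V_in = 0.7451.
Rearranging, R1 = R2·(1−k)/k = 3.77 × 0.3421 = 1.290 kΩ.

R1 ≈ 1.29 kΩ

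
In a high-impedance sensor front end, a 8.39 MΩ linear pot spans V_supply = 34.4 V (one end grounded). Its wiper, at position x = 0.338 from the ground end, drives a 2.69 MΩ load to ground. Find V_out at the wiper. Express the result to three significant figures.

V_out ≈ 6.85 V

Split the track: R_lower = x·R_p = 2.836 MΩ, R_upper = (1−x)·R_p = 5.554 MΩ.
Lower segment in parallel with the load: 2.836 ‖ 2.69 = 1.380 MΩ.
Loaded-divider output: V_out = 34.4 × 0.1991 = 6.848 V.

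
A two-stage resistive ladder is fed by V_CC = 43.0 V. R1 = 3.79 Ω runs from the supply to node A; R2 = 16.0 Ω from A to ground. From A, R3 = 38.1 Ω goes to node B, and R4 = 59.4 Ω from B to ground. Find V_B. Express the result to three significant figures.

V_B ≈ 20.5 V

The second stage (R3 + R4 = 97.50 Ω) loads node A in parallel with R2.
R2 ‖ (R3+R4) = 13.74 Ω.
V_A = 43.0 × 13.74/(3.79 + 13.74) = 33.71 V.
Then the unloaded second divider: V_B = V_A × R4/(R3+R4) = 33.71 × 0.6092 = 20.53 V.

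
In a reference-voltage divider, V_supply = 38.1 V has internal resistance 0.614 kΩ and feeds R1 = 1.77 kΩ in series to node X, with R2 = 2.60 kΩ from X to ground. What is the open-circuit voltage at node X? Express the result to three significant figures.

R1' = 0.614 + 1.77 = 2.384 kΩ (source resistance + R1).
Open-circuit (no load on X): V_th = V_supply · R2/(R1' + R2) = 38.1 × 2.60/(2.384 + 2.60) = 19.88 V.

V_th ≈ 19.9 V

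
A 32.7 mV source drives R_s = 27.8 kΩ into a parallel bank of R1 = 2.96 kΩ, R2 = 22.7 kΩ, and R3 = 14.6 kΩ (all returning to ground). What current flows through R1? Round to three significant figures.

Parallel bank: R_p = 1/(1/2.96 + 1/22.7 + 1/14.6) = 2.220 kΩ.
Node voltage V_A = V_CC · R_p/(R_s + R_p) = 32.7 × 0.07396 = 2.419 mV.
Branch current I = V_A/R1 = 2.419/2.96 = 0.8171 µA.

I ≈ 0.817 µA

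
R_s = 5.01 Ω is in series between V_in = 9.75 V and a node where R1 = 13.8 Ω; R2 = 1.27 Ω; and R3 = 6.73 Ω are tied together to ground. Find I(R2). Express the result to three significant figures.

I ≈ 1.27 A

Equivalent of the parallel group: R_p = 0.9916 Ω.
V_A = 9.75 × 0.9916/6.002 = 1.611 V.
I(R2) = V_A / R2 = 1.611/1.27 = 1.268 A.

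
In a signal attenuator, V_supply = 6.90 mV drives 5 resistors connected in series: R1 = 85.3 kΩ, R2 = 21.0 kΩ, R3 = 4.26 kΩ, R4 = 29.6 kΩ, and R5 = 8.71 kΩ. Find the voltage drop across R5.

V ≈ 0.404 mV

Series total: ΣR = 85.3 + 21.0 + 4.26 + 29.6 + 8.71 = 148.9 kΩ.
By the voltage-divider rule, V = 6.90 × 8.710/148.9 = 0.4037 mV.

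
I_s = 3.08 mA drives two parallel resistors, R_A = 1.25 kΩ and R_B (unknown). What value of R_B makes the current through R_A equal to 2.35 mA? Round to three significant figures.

The fraction through R_A equals R_B/(R_A+R_B).
With f = 0.7630, R_B = R_A · f/(1−f) = 1.25 × 3.219 = 4.024 kΩ.

R_B ≈ 4.02 kΩ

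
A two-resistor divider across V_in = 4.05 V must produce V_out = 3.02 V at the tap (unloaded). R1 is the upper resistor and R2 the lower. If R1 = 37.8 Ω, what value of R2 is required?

Required fraction k = V_out/V_in = 0.7457.
R2 = R1 · 0.7457/(1 − 0.7457) = 110.8 Ω.

R2 ≈ 111 Ω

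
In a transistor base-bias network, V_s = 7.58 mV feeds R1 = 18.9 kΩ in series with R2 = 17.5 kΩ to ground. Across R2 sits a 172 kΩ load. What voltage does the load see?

First combine the lower leg with the load: R2 ‖ R_L = 15.88 kΩ.
Voltage divider with the loaded lower leg: V_out = 7.58 × 15.88/(18.9 + 15.88) = 7.58 × 0.4566 = 3.461 mV.
(Unloaded it would be 3.64 mV; the load pulls it down.)

V_out ≈ 3.46 mV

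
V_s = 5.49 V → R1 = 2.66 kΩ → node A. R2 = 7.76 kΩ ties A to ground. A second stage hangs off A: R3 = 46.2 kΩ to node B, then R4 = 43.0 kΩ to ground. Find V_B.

V_B ≈ 1.93 V

Looking into the second stage from A: R3 + R4 = 89.20 kΩ appears in parallel with R2.
R2 ‖ (R3+R4) = 7.139 kΩ.
First divider: V_A = V_s · 7.139/(2.66 + 7.139) = 4.000 V.
V_B = V_A × 0.4821 = 1.928 V.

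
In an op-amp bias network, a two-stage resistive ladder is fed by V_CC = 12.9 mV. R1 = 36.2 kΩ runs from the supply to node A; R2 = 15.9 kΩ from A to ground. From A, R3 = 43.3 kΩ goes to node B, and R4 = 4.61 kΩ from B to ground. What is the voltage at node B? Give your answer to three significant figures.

Looking into the second stage from A: R3 + R4 = 47.91 kΩ appears in parallel with R2.
R2 ‖ (R3+R4) = 11.94 kΩ.
First divider: V_A = V_CC · 11.94/(36.2 + 11.94) = 3.199 mV.
Then the unloaded second divider: V_B = V_A × R4/(R3+R4) = 3.199 × 0.09622 = 0.3078 mV.

V_B ≈ 0.308 mV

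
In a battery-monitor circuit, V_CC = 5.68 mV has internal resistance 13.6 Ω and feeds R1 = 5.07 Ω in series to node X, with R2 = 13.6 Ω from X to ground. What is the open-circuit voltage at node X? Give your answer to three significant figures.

R1' = 13.6 + 5.07 = 18.67 Ω (source resistance + R1).
V_th is the unloaded tap voltage: V_CC · R2/(R1'+R2) = 5.68 × 0.4214 = 2.394 mV.

V_th ≈ 2.39 mV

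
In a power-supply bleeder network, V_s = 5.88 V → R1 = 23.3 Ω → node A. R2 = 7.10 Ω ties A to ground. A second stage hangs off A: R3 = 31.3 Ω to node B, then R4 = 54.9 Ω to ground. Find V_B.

Looking into the second stage from A: R3 + R4 = 86.20 Ω appears in parallel with R2.
Effective lower resistance at A: R2 ‖ 86.20 = 6.560 Ω.
V_A = 5.88 × 6.560/(23.3 + 6.560) = 1.292 V.
Then the unloaded second divider: V_B = V_A × R4/(R3+R4) = 1.292 × 0.6369 = 0.8227 V.

V_B ≈ 0.823 V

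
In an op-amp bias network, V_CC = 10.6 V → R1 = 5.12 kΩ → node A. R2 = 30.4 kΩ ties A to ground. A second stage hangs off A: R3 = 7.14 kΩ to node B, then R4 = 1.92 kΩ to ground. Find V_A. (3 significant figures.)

Node A sees R2 in parallel with the series input of stage 2, R3 + R4 = 9.060 kΩ.
R2 ‖ (R3+R4) = 6.980 kΩ.
So V_A = 10.6 × 0.5769 = 6.115 V.

V_A ≈ 6.11 V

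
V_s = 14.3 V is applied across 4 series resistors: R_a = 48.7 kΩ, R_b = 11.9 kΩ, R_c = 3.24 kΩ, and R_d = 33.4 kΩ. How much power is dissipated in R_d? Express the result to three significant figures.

ΣR = 97.24 kΩ → I = 14.3/97.24 = 0.1471 mA.
P = I²R = 0.02163 × 33.4 = 0.7223 mW.

P ≈ 0.722 mW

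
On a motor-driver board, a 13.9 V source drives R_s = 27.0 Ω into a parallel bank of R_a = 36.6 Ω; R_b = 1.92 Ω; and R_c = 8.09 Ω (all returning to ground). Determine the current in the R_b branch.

Parallel bank: R_p = 1/(1/36.6 + 1/1.92 + 1/8.09) = 1.489 Ω.
Node voltage V_A = V_s · R_p/(R_s + R_p) = 13.9 × 0.05225 = 0.7263 V.
I(R_b) = V_A / R_b = 0.7263/1.92 = 0.3783 A.

I ≈ 0.378 A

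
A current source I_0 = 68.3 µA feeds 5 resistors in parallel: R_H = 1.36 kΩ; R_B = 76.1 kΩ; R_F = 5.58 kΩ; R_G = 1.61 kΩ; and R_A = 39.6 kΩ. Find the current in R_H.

Conductances: ΣG = 1/1.36 + 1/76.1 + 1/5.58 + 1/1.61 + 1/39.6 = 1.574 (1/kΩ).
Current divider: I(R_H) = I_0 · G_k/ΣG = 68.3 × (0.7353/1.574) = 68.3 × 0.4671 = 31.91 µA.

I ≈ 31.9 µA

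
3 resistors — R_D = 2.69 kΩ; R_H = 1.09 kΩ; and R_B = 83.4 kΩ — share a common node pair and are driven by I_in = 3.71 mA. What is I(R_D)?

I ≈ 1.06 mA

ΣG = 1/2.69 + 1/1.09 + 1/83.4 = 1.301.
R_D takes the fraction G_k/ΣG = 0.3717/1.301 = 0.2857, so I = 3.71 × 0.2857 = 1.060 mA.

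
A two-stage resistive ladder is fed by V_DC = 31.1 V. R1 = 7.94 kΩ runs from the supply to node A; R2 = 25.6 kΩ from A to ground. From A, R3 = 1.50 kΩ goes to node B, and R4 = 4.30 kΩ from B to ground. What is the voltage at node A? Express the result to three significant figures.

The second stage (R3 + R4 = 5.800 kΩ) loads node A in parallel with R2.
Effective lower resistance at A: R2 ‖ 5.800 = 4.729 kΩ.
So V_A = 31.1 × 0.3733 = 11.61 V.

V_A ≈ 11.6 V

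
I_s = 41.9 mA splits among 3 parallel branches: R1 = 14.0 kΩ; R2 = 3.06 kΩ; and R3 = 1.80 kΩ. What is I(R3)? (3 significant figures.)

I ≈ 24.4 mA

ΣG = 1/14.0 + 1/3.06 + 1/1.80 = 0.9538.
Current divider: I(R3) = I_s · G_k/ΣG = 41.9 × (0.5556/0.9538) = 41.9 × 0.5825 = 24.41 mA.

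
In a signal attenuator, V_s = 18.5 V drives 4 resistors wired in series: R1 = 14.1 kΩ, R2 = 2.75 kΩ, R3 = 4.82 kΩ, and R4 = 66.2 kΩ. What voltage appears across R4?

V ≈ 13.9 V

ΣR = 14.1 + 2.75 + 4.82 + 66.2 = 87.87 kΩ.
V = V_s · R/ΣR = 18.5 × 0.7534 = 13.94 V.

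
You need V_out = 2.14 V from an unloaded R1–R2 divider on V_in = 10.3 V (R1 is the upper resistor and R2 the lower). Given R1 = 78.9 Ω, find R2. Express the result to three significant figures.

R2 ≈ 20.7 Ω

V_out/V_in = R2/(R1+R2) = 0.2078.
So R2 = R1 · V_out/(V_in − V_out) = 78.9 × 2.14/(10.3 − 2.14) = 78.9 × 0.2623 = 20.69 Ω.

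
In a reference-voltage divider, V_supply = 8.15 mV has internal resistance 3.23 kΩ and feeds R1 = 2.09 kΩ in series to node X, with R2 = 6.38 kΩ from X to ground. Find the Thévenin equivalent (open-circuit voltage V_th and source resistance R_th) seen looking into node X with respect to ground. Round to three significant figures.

R1' = 3.23 + 2.09 = 5.320 kΩ (source resistance + R1).
V_th is the unloaded tap voltage: V_supply · R2/(R1'+R2) = 8.15 × 0.5453 = 4.444 mV.
With V_supply suppressed (replaced by a short), R_th = R1' ‖ R2 = (5.320 × 6.38)/(5.320 + 6.38) = 2.901 kΩ.

V_th ≈ 4.44 mV, R_th ≈ 2.90 kΩ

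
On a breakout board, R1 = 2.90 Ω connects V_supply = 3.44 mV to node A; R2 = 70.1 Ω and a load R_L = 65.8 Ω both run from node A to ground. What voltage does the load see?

V_out ≈ 3.17 mV

The load sits in parallel with R2, giving an effective lower resistance R2' = R2·R_L/(R2+R_L) = 33.94 Ω.
Now apply the divider: V_out = 3.44 × 0.9213 = 3.169 mV.
(Unloaded it would be 3.30 mV; the load pulls it down.)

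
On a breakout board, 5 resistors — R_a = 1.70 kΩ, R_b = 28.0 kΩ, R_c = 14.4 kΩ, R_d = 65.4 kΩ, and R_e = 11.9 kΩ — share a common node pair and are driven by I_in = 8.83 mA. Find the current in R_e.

Total conductance ΣG = 1/1.70 + 1/28.0 + 1/14.4 + 1/65.4 + 1/11.9 = 0.7927 (units of 1/kΩ).
R_e takes the fraction G_k/ΣG = 0.08403/0.7927 = 0.1060, so I = 8.83 × 0.1060 = 0.9360 mA.

I ≈ 0.936 mA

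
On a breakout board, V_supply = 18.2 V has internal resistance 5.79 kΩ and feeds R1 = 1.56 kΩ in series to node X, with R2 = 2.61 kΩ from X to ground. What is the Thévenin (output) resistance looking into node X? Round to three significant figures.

R1' = 5.79 + 1.56 = 7.350 kΩ (source resistance + R1).
Zeroing V_supply shorts the top of R1' to ground, so R_th = R1' ‖ R2 = 1.926 kΩ.

R_th ≈ 1.93 kΩ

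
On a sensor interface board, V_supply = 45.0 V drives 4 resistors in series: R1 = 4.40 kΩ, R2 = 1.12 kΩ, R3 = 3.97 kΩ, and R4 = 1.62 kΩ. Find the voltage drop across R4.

ΣR = 4.40 + 1.12 + 3.97 + 1.62 = 11.11 kΩ.
Voltage divider: V = V_supply · (1.620 / 11.11) = 45.0 × 0.1458 = 6.562 V.

V ≈ 6.56 V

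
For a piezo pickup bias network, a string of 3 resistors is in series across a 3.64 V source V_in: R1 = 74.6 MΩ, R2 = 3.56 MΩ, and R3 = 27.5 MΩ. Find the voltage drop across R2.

Total series resistance ΣR = 74.6 + 3.56 + 27.5 = 105.7 MΩ.
By the voltage-divider rule, V = 3.64 × 3.560/105.7 = 0.1226 V.

V ≈ 0.123 V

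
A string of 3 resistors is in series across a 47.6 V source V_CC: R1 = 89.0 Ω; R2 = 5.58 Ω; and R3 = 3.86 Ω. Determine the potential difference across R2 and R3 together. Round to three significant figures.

V ≈ 4.56 V

Series total: ΣR = 89.0 + 5.58 + 3.86 = 98.44 Ω.
R_{R2..R3} = 5.58 + 3.86 = 9.440 Ω.
Voltage divider: V = V_CC · (9.440 / 98.44) = 47.6 × 0.09590 = 4.565 V.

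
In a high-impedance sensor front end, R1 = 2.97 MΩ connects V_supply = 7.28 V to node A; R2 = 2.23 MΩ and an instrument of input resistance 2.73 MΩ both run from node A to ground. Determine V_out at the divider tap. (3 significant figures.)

V_out ≈ 2.13 V

R2 ‖ R_L = (2.23 × 2.73)/(2.23 + 2.73) = 1.227 MΩ.
Then V_out = V_supply · R2'/(R1 + R2') = 7.28 × 1.227/4.197 = 2.129 V.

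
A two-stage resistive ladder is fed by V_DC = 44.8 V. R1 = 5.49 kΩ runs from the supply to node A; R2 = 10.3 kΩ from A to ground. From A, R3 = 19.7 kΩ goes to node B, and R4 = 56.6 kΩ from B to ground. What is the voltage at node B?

Looking into the second stage from A: R3 + R4 = 76.30 kΩ appears in parallel with R2.
Effective lower resistance at A: R2 ‖ 76.30 = 9.075 kΩ.
So V_A = 44.8 × 0.6231 = 27.91 V.
Then the unloaded second divider: V_B = V_A × R4/(R3+R4) = 27.91 × 0.7418 = 20.71 V.

V_B ≈ 20.7 V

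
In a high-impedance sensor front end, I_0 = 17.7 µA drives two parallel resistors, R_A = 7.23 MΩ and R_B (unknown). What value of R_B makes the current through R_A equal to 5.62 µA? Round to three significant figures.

In a two-way split, I_A/I_0 = R_B/(R_A + R_B).
5.62/17.7 = R_B/(R_A + R_B) → R_B = R_A · (0.3175)/(1 − 0.3175) = 7.23 × 0.4652 = 3.364 MΩ.

R_B ≈ 3.36 MΩ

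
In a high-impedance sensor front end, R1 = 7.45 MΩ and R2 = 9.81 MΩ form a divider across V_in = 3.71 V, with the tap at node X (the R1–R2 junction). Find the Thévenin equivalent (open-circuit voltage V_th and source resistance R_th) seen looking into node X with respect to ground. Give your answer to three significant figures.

V_th ≈ 2.11 V, R_th ≈ 4.23 MΩ

V_th is the unloaded tap voltage: V_in · R2/(R1+R2) = 3.71 × 0.5684 = 2.109 V.
Zeroing V_in shorts the top of R1 to ground, so R_th = R1 ‖ R2 = 4.234 MΩ.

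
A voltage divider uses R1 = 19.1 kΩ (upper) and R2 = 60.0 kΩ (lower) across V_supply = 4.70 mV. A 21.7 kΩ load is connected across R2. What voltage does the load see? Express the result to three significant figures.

The load sits in parallel with R2, giving an effective lower resistance R2' = R2·R_L/(R2+R_L) = 15.94 kΩ.
Now apply the divider: V_out = 4.70 × 0.4549 = 2.138 mV.

V_out ≈ 2.14 mV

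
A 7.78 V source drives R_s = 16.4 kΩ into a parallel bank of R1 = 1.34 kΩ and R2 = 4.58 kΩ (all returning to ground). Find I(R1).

I ≈ 0.345 mA

Equivalent of the parallel group: R_p = 1.037 kΩ.
V_A = 7.78 × 1.037/17.44 = 0.4626 V.
I(R1) = V_A / R1 = 0.4626/1.34 = 0.3452 mA.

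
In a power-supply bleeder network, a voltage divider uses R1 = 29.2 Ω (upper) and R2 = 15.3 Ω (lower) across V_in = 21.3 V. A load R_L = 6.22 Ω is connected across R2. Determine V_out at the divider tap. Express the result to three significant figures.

V_out ≈ 2.80 V

The load sits in parallel with R2, giving an effective lower resistance R2' = R2·R_L/(R2+R_L) = 4.422 Ω.
Voltage divider with the loaded lower leg: V_out = 21.3 × 4.422/(29.2 + 4.422) = 21.3 × 0.1315 = 2.802 V.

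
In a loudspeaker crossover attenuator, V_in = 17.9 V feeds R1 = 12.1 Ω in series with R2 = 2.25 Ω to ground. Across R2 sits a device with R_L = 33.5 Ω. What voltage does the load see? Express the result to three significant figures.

R2 ‖ R_L = (2.25 × 33.5)/(2.25 + 33.5) = 2.108 Ω.
Voltage divider with the loaded lower leg: V_out = 17.9 × 2.108/(12.1 + 2.108) = 17.9 × 0.1484 = 2.656 V.

V_out ≈ 2.66 V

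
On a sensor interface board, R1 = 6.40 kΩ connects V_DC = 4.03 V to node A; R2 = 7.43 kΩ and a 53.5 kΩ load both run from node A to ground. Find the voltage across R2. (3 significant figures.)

V_out ≈ 2.03 V

The load sits in parallel with R2, giving an effective lower resistance R2' = R2·R_L/(R2+R_L) = 6.524 kΩ.
Then V_out = V_DC · R2'/(R1 + R2') = 4.03 × 6.524/12.92 = 2.034 V.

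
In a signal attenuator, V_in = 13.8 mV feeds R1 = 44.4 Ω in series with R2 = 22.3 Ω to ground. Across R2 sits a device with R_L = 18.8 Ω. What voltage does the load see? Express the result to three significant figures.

V_out ≈ 2.58 mV

First combine the lower leg with the load: R2 ‖ R_L = 10.20 Ω.
Voltage divider with the loaded lower leg: V_out = 13.8 × 10.20/(44.4 + 10.20) = 13.8 × 0.1868 = 2.578 mV.
(Unloaded it would be 4.61 mV; the load pulls it down.)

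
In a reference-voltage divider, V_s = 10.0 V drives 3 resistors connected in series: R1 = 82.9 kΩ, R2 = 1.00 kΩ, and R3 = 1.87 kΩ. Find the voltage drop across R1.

V ≈ 9.67 V

ΣR = 82.9 + 1.00 + 1.87 = 85.77 kΩ.
Voltage divider: V = V_s · (82.90 / 85.77) = 10.0 × 0.9665 = 9.665 V.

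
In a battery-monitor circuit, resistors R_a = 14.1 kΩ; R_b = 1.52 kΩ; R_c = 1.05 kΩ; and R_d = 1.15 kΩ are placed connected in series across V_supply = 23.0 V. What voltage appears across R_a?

ΣR = 14.1 + 1.52 + 1.05 + 1.15 = 17.82 kΩ.
By the voltage-divider rule, V = 23.0 × 14.10/17.82 = 18.20 V.

V ≈ 18.2 V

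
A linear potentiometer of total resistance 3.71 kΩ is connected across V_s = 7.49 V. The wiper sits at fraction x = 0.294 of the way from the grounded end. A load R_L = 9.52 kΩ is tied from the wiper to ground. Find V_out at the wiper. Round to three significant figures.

Lower segment x·R_p = 1.091 kΩ; upper segment (1−x)·R_p = 2.619 kΩ.
R_L loads the lower segment: effective lower R = 0.9786 kΩ.
Loaded-divider output: V_out = 7.49 × 0.2720 = 2.037 V.
(Unloaded: V_out = x·V_s = 2.20 V.)

V_out ≈ 2.04 V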